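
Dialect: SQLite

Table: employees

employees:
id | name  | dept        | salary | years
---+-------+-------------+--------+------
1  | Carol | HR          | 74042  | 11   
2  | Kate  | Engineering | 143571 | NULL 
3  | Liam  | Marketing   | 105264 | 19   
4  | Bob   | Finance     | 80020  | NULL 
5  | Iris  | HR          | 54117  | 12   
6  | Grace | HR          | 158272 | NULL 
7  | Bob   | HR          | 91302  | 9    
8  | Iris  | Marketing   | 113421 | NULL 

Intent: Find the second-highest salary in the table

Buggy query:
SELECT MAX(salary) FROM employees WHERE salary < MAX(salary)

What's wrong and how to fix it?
Bug: The inner MAX is an aggregate inside WHERE, which is not allowed

Fix: Put the inner MAX in a scalar subquery

Corrected query:
SELECT MAX(salary) FROM employees WHERE salary < (SELECT MAX(salary) FROM employees)

Result:
MAX(salary)
-----------
143571     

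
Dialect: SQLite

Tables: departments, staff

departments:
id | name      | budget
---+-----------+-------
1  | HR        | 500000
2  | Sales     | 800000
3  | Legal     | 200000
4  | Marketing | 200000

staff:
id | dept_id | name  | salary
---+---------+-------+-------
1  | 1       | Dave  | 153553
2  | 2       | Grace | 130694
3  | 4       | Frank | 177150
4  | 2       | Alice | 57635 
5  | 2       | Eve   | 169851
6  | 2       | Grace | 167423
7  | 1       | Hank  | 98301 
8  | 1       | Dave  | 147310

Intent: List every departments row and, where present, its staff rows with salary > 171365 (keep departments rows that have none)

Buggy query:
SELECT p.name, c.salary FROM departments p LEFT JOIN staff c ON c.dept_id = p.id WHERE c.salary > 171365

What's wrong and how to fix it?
Bug: Filtering c.salary in WHERE discards the NULL rows produced by LEFT JOIN, turning it into an inner join

Fix: Move the right-table condition into the ON clause so unmatched parents are kept

Corrected query:
SELECT p.name, c.salary FROM departments p LEFT JOIN staff c ON c.dept_id = p.id AND c.salary > 171365

Result:
name      | salary
----------+-------
HR        | NULL  
Sales     | NULL  
Legal     | NULL  
Marketing | 177150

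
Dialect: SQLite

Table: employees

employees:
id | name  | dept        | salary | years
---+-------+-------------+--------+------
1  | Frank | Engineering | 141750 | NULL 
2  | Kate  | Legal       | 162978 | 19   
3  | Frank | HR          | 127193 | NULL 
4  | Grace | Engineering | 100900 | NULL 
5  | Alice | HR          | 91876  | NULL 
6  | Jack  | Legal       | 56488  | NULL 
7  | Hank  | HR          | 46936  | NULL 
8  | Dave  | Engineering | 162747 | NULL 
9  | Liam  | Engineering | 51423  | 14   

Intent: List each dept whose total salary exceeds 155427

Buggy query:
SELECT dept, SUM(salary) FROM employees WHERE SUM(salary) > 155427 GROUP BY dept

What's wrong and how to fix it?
Bug: WHERE runs before GROUP BY, so aggregates aren't available there

Fix: Move the aggregate condition to a HAVING clause

Corrected query:
SELECT dept, SUM(salary) FROM employees GROUP BY dept HAVING SUM(salary) > 155427

Result:
dept        | SUM(salary)
------------+------------
Engineering | 456820     
HR          | 266005     
Legal       | 219466     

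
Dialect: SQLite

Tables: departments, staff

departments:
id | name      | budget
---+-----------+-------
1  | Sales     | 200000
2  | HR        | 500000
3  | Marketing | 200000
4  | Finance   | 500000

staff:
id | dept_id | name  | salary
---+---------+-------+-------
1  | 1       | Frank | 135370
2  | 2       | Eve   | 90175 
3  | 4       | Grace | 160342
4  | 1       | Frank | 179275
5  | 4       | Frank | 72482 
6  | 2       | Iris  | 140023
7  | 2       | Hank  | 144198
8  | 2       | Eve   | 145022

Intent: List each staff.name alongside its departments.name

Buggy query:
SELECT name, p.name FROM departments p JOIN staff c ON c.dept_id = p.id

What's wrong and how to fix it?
Bug: Both tables have a 'name' column; the unqualified reference is ambiguous

Fix: Qualify the column with its table alias (c.name)

Corrected query:
SELECT c.name, p.name FROM departments p JOIN staff c ON c.dept_id = p.id

Result:
name  | name   
------+--------
Frank | Sales  
Eve   | HR     
Grace | Finance
Frank | Sales  
Frank | Finance
Iris  | HR     
Hank  | HR     
Eve   | HR     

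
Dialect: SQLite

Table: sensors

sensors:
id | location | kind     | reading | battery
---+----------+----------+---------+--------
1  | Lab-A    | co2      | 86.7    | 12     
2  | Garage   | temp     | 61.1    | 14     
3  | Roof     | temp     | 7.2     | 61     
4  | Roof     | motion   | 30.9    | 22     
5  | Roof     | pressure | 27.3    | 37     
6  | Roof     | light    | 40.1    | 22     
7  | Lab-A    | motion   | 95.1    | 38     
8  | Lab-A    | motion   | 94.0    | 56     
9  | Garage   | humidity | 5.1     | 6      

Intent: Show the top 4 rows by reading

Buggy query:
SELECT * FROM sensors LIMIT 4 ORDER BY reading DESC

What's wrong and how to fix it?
Bug: ORDER BY cannot follow LIMIT; LIMIT is the final clause

Fix: Sort with ORDER BY, then apply LIMIT

Corrected query:
SELECT * FROM sensors ORDER BY reading DESC LIMIT 4

Result:
id | location | kind   | reading | battery
---+----------+--------+---------+--------
7  | Lab-A    | motion | 95.1    | 38     
8  | Lab-A    | motion | 94      | 56     
1  | Lab-A    | co2    | 86.7    | 12     
2  | Garage   | temp   | 61.1    | 14     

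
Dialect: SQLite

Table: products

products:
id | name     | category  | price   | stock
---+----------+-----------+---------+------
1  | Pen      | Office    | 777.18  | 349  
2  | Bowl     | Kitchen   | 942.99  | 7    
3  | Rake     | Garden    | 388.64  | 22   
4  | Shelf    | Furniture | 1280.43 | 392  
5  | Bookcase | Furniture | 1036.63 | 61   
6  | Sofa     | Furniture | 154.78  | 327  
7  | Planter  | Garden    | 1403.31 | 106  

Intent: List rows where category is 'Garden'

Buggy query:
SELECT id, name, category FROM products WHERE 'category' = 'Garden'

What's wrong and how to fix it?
Bug: Single quotes denote string literals in SQL; the column name is being compared as a constant string

Fix: Remove the quotes around the column name (or use double quotes for an identifier)

Corrected query:
SELECT id, name, category FROM products WHERE category = 'Garden'

Result:
id | name    | category
---+---------+---------
3  | Rake    | Garden  
7  | Planter | Garden  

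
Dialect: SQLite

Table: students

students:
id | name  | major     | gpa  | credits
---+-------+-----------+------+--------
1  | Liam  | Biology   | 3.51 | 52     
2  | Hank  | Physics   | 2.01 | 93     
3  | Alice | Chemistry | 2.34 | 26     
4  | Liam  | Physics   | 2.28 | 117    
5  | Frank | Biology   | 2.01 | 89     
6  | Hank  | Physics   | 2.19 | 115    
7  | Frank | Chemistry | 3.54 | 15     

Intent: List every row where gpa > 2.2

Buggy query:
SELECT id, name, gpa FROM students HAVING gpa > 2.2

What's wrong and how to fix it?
Bug: HAVING filters the output of aggregation, but this query has no GROUP BY and no aggregate functions, so SQLite rejects it (HAVING clause on a non-aggregate query); the condition here is per row

Fix: Use WHERE for row-level filtering

Corrected query:
SELECT id, name, gpa FROM students WHERE gpa > 2.2

Result:
id | name  | gpa 
---+-------+-----
1  | Liam  | 3.51
3  | Alice | 2.34
4  | Liam  | 2.28
7  | Frank | 3.54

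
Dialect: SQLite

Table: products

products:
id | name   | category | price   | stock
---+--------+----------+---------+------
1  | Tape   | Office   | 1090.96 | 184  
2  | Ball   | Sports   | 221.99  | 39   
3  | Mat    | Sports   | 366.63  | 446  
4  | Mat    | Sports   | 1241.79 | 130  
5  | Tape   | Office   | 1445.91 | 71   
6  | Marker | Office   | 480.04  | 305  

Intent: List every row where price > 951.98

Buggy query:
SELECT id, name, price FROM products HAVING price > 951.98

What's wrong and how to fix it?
Bug: This is a non-aggregate query (no GROUP BY, no aggregates), so in SQLite the HAVING clause is invalid here; a row-level condition belongs in WHERE

Fix: Replace HAVING with WHERE since the condition applies to individual rows

Corrected query:
SELECT id, name, price FROM products WHERE price > 951.98

Result:
id | name | price  
---+------+--------
1  | Tape | 1090.96
4  | Mat  | 1241.79
5  | Tape | 1445.91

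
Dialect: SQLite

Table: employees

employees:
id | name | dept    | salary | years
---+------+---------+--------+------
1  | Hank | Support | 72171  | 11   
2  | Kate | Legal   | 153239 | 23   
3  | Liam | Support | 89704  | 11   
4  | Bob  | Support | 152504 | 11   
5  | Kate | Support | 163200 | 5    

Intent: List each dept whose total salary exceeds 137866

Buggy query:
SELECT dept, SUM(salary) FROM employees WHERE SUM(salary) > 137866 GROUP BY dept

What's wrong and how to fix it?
Bug: WHERE runs before GROUP BY, so aggregates aren't available there

Fix: Move the aggregate condition to a HAVING clause

Corrected query:
SELECT dept, SUM(salary) FROM employees GROUP BY dept HAVING SUM(salary) > 137866

Result:
dept    | SUM(salary)
--------+------------
Legal   | 153239     
Support | 477579     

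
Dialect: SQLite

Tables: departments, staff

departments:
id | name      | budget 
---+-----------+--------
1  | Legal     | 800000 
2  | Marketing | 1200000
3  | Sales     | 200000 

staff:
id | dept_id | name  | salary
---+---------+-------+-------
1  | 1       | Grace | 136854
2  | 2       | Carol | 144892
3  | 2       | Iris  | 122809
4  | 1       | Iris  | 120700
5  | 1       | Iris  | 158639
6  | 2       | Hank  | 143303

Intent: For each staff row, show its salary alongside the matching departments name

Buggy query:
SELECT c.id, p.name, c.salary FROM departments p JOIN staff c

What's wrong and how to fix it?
Bug: JOIN with no ON clause produces a cartesian product; every staff row pairs with every departments row

Fix: Add ON c.dept_id = p.id to the JOIN

Corrected query:
SELECT c.id, p.name, c.salary FROM departments p JOIN staff c ON c.dept_id = p.id

Result:
id | name      | salary
---+-----------+-------
1  | Legal     | 136854
2  | Marketing | 144892
3  | Marketing | 122809
4  | Legal     | 120700
5  | Legal     | 158639
6  | Marketing | 143303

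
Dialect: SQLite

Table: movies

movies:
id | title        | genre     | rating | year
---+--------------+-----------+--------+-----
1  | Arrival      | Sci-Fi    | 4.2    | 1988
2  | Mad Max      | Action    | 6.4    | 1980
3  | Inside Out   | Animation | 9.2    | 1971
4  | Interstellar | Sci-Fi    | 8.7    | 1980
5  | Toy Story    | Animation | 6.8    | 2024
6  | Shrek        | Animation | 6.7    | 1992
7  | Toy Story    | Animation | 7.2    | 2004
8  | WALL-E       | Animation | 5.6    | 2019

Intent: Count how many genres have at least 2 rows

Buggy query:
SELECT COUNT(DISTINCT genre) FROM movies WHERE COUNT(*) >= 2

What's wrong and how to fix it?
Bug: WHERE filters individual rows, not groups, so a group-level COUNT is invalid there

Fix: Group first with HAVING COUNT(*) >= 2, then COUNT the resulting groups

Corrected query:
SELECT COUNT(*) FROM (SELECT genre FROM movies GROUP BY genre HAVING COUNT(*) >= 2)

Result:
COUNT(*)
--------
2       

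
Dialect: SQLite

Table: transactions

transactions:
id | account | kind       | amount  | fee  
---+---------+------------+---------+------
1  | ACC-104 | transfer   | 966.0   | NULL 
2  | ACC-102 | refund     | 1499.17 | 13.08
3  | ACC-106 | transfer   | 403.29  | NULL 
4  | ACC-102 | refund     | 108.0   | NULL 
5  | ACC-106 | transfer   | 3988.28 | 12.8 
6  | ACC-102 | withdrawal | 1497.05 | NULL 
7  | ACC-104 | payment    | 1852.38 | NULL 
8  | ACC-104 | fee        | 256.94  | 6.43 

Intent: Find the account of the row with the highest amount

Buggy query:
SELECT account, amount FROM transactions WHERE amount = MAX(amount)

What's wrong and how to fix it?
Bug: WHERE is evaluated per row; an aggregate over the whole table isn't defined there

Fix: Use a subquery: WHERE amount = (SELECT MAX(amount) FROM transactions)

Corrected query:
SELECT account, amount FROM transactions WHERE amount = (SELECT MAX(amount) FROM transactions)

Result:
account | amount 
--------+--------
ACC-106 | 3988.28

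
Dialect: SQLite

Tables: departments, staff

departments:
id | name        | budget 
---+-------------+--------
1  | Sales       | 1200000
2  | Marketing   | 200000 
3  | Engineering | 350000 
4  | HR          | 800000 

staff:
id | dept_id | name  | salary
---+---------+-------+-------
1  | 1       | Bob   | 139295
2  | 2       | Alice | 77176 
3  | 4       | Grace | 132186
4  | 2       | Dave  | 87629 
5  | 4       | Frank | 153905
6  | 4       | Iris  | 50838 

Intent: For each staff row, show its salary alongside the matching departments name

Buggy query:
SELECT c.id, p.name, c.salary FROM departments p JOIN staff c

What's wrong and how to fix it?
Bug: JOIN with no ON clause produces a cartesian product; every staff row pairs with every departments row

Fix: Specify the join condition linking the foreign key to the parent id

Corrected query:
SELECT c.id, p.name, c.salary FROM departments p JOIN staff c ON c.dept_id = p.id

Result:
id | name      | salary
---+-----------+-------
1  | Sales     | 139295
2  | Marketing | 77176 
3  | HR        | 132186
4  | Marketing | 87629 
5  | HR        | 153905
6  | HR        | 50838 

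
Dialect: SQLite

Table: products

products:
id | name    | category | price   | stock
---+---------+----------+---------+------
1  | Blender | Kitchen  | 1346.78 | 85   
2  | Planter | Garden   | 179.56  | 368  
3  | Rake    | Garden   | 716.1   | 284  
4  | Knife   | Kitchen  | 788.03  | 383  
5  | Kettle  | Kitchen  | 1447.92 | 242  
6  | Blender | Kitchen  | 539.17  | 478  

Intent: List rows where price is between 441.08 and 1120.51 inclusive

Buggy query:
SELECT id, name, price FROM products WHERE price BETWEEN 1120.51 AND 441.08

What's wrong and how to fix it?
Bug: The bounds are reversed; BETWEEN a AND b requires a <= b to match anything

Fix: Swap the bounds so the smaller value comes first

Corrected query:
SELECT id, name, price FROM products WHERE price BETWEEN 441.08 AND 1120.51

Result:
id | name    | price 
---+---------+-------
3  | Rake    | 716.1 
4  | Knife   | 788.03
6  | Blender | 539.17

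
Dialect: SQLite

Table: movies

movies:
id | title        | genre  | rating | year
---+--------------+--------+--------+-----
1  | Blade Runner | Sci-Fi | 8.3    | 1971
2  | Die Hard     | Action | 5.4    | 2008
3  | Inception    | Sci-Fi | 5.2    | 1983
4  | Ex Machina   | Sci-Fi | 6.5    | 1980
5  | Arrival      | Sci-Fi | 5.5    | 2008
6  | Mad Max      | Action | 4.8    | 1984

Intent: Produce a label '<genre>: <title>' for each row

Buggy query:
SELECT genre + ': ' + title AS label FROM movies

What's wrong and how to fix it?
Bug: SQLite uses || for string concatenation; + coerces text to numbers (yielding 0)

Fix: Replace + with || to concatenate text

Corrected query:
SELECT genre || ': ' || title AS label FROM movies

Result:
label               
--------------------
Sci-Fi: Blade Runner
Action: Die Hard    
Sci-Fi: Inception   
Sci-Fi: Ex Machina  
Sci-Fi: Arrival     
Action: Mad Max     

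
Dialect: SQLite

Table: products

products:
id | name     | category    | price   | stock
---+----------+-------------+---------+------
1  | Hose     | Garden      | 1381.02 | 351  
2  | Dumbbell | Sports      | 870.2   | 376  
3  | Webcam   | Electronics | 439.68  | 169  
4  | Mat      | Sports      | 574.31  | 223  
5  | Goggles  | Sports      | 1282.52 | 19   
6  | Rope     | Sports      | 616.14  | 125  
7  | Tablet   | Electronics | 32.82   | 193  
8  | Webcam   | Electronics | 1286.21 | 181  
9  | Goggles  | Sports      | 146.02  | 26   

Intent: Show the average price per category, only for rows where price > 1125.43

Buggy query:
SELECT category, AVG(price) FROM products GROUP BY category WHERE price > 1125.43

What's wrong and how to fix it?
Bug: Row-level WHERE must come before GROUP BY in the clause order

Fix: Place WHERE between FROM and GROUP BY

Corrected query:
SELECT category, AVG(price) FROM products WHERE price > 1125.43 GROUP BY category

Result:
category    | AVG(price)
------------+-----------
Electronics | 1286.21   
Garden      | 1381.02   
Sports      | 1282.52   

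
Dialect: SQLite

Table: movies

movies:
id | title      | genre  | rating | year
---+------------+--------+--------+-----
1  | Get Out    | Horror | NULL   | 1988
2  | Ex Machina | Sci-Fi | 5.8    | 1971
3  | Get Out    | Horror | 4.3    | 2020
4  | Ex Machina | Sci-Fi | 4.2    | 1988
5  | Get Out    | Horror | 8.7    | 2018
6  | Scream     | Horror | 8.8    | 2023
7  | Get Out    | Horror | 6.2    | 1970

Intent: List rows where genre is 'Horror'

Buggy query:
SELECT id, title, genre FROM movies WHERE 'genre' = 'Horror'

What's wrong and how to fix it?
Bug: Single quotes denote string literals in SQL; the column name is being compared as a constant string

Fix: Reference the column as genre without single quotes

Corrected query:
SELECT id, title, genre FROM movies WHERE genre = 'Horror'

Result:
id | title   | genre 
---+---------+-------
1  | Get Out | Horror
3  | Get Out | Horror
5  | Get Out | Horror
6  | Scream  | Horror
7  | Get Out | Horror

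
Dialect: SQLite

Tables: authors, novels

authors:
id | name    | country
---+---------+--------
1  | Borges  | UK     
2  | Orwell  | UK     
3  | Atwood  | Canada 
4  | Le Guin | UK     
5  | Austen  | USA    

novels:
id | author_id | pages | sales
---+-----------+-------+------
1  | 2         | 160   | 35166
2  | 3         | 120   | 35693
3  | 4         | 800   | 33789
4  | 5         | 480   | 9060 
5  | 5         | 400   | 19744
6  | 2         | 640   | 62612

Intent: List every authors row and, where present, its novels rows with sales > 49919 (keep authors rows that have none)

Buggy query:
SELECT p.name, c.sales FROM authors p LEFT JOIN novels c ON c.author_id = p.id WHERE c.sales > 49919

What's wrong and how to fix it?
Bug: Filtering c.sales in WHERE discards the NULL rows produced by LEFT JOIN, turning it into an inner join

Fix: Put 'c.sales > 49919' in the JOIN's ON clause instead of WHERE

Corrected query:
SELECT p.name, c.sales FROM authors p LEFT JOIN novels c ON c.author_id = p.id AND c.sales > 49919

Result:
name    | sales
--------+------
Borges  | NULL 
Orwell  | 62612
Atwood  | NULL 
Le Guin | NULL 
Austen  | NULL 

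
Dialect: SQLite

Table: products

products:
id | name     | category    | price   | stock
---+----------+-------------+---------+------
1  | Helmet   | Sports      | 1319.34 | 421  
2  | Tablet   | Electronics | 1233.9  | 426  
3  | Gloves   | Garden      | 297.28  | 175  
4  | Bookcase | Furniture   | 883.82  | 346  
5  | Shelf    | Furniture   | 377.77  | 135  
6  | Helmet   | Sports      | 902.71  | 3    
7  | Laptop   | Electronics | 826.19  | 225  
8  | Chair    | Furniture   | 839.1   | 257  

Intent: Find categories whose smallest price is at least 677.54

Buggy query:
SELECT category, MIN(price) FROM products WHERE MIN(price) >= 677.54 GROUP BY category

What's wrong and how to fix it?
Bug: MIN() in WHERE is a misuse of aggregate

Fix: Replace WHERE with HAVING after the GROUP BY

Corrected query:
SELECT category, MIN(price) FROM products GROUP BY category HAVING MIN(price) >= 677.54

Result:
category    | MIN(price)
------------+-----------
Electronics | 826.19    
Sports      | 902.71    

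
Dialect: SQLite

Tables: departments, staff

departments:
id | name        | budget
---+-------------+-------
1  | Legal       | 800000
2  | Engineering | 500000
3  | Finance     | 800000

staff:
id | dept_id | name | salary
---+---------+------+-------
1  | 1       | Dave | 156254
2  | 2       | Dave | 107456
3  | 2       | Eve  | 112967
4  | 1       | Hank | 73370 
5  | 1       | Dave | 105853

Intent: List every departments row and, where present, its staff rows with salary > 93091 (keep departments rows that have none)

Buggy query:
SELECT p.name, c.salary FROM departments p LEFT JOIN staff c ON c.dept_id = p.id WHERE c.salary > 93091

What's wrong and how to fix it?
Bug: A WHERE condition on the right-hand table after LEFT JOIN drops unmatched parents

Fix: Move the right-table condition into the ON clause so unmatched parents are kept

Corrected query:
SELECT p.name, c.salary FROM departments p LEFT JOIN staff c ON c.dept_id = p.id AND c.salary > 93091

Result:
name        | salary
------------+-------
Legal       | 105853
Legal       | 156254
Engineering | 107456
Engineering | 112967
Finance     | NULL  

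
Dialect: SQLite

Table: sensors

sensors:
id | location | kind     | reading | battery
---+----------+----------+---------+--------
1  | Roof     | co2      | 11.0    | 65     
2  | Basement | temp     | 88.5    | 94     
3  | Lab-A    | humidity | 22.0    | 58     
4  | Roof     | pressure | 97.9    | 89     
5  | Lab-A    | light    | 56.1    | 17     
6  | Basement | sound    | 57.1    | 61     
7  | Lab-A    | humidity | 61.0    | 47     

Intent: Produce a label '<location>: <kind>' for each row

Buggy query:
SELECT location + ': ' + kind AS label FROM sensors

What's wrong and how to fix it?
Bug: '+' is numeric addition; on text columns SQLite converts them to 0 instead of concatenating

Fix: Replace + with || to concatenate text

Corrected query:
SELECT location || ': ' || kind AS label FROM sensors

Result:
label          
---------------
Roof: co2      
Basement: temp 
Lab-A: humidity
Roof: pressure 
Lab-A: light   
Basement: sound
Lab-A: humidity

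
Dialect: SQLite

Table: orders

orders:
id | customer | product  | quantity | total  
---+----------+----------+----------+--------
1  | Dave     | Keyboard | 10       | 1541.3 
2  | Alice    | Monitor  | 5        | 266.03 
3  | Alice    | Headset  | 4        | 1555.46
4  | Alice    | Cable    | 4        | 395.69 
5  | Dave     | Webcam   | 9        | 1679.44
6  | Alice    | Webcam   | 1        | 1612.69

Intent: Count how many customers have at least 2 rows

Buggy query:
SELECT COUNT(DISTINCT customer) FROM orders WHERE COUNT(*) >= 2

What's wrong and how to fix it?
Bug: WHERE filters individual rows, not groups, so a group-level COUNT is invalid there

Fix: Use a subquery that GROUPs and filters with HAVING, then count its rows

Corrected query:
SELECT COUNT(*) FROM (SELECT customer FROM orders GROUP BY customer HAVING COUNT(*) >= 2)

Result:
COUNT(*)
--------
2       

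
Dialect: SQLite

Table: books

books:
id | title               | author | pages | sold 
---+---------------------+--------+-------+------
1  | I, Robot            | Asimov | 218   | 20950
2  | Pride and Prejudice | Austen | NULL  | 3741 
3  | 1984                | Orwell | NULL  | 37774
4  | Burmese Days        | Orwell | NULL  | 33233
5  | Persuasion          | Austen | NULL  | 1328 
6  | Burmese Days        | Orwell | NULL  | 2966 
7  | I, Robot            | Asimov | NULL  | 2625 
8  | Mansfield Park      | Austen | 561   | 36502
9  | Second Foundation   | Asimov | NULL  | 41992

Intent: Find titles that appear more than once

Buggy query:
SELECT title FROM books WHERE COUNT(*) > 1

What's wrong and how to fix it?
Bug: COUNT(*) is an aggregate and cannot be used in WHERE

Fix: Group first, then use HAVING for the count condition

Corrected query:
SELECT title FROM books GROUP BY title HAVING COUNT(*) > 1

Result:
title       
------------
Burmese Days
I, Robot    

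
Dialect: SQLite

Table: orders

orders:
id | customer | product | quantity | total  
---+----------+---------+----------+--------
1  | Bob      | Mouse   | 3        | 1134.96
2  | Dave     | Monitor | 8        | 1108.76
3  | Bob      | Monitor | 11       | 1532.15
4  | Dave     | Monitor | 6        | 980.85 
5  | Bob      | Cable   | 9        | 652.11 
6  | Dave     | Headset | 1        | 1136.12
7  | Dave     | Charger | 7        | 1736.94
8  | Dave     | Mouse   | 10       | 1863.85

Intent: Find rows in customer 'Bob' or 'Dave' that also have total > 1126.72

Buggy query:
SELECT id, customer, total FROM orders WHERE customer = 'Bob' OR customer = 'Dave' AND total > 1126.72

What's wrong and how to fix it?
Bug: AND binds tighter than OR, so this parses as customer = 'Bob' OR (customer = 'Dave' AND total > 1126.72)

Fix: Add parentheses around the OR so the AND applies to both alternatives

Corrected query:
SELECT id, customer, total FROM orders WHERE (customer = 'Bob' OR customer = 'Dave') AND total > 1126.72

Result:
id | customer | total  
---+----------+--------
1  | Bob      | 1134.96
3  | Bob      | 1532.15
6  | Dave     | 1136.12
7  | Dave     | 1736.94
8  | Dave     | 1863.85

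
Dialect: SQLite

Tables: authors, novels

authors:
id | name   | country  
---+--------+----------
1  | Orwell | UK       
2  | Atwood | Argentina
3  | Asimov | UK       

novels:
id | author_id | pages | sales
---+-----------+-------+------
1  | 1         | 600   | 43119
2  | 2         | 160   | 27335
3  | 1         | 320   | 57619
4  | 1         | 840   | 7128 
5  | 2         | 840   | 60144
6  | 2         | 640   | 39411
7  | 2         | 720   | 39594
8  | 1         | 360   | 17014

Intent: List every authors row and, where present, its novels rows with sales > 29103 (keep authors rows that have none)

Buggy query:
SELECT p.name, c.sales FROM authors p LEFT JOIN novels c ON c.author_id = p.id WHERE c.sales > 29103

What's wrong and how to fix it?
Bug: A WHERE condition on the right-hand table after LEFT JOIN drops unmatched parents

Fix: Move the right-table condition into the ON clause so unmatched parents are kept

Corrected query:
SELECT p.name, c.sales FROM authors p LEFT JOIN novels c ON c.author_id = p.id AND c.sales > 29103

Result:
name   | sales
-------+------
Orwell | 43119
Orwell | 57619
Atwood | 39411
Atwood | 39594
Atwood | 60144
Asimov | NULL 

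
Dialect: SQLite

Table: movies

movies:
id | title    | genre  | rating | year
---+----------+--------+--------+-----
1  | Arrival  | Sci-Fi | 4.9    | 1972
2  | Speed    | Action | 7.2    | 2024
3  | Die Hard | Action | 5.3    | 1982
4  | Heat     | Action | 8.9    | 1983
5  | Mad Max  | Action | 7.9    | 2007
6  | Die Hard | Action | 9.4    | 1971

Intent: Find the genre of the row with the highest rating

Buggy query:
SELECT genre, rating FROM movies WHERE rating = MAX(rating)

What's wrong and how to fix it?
Bug: MAX(rating) is an aggregate and cannot be used directly in WHERE

Fix: Wrap MAX in a scalar subquery so WHERE compares against a single value

Corrected query:
SELECT genre, rating FROM movies WHERE rating = (SELECT MAX(rating) FROM movies)

Result:
genre  | rating
-------+-------
Action | 9.4   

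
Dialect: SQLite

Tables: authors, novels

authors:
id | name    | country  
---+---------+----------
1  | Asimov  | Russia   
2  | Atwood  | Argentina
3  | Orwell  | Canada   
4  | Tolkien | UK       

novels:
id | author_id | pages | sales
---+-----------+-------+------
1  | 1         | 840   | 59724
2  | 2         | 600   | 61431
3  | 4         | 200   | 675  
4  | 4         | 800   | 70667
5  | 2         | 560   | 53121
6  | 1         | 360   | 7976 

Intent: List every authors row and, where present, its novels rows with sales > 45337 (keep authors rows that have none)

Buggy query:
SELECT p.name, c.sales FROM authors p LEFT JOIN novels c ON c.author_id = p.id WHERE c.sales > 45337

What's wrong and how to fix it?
Bug: A WHERE condition on the right-hand table after LEFT JOIN drops unmatched parents

Fix: Move the right-table condition into the ON clause so unmatched parents are kept

Corrected query:
SELECT p.name, c.sales FROM authors p LEFT JOIN novels c ON c.author_id = p.id AND c.sales > 45337

Result:
name    | sales
--------+------
Asimov  | 59724
Atwood  | 53121
Atwood  | 61431
Orwell  | NULL 
Tolkien | 70667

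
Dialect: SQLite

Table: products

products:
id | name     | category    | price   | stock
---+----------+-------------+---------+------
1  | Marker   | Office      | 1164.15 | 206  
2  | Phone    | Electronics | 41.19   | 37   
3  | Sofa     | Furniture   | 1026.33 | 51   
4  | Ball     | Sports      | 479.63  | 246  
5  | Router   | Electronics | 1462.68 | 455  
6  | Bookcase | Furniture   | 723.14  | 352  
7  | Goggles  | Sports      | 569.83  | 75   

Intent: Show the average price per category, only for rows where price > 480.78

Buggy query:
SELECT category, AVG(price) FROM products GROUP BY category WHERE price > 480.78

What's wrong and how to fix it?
Bug: WHERE cannot follow GROUP BY

Fix: Place WHERE between FROM and GROUP BY

Corrected query:
SELECT category, AVG(price) FROM products WHERE price > 480.78 GROUP BY category

Result:
category    | AVG(price)
------------+-----------
Electronics | 1462.68   
Furniture   | 874.735   
Office      | 1164.15   
Sports      | 569.83    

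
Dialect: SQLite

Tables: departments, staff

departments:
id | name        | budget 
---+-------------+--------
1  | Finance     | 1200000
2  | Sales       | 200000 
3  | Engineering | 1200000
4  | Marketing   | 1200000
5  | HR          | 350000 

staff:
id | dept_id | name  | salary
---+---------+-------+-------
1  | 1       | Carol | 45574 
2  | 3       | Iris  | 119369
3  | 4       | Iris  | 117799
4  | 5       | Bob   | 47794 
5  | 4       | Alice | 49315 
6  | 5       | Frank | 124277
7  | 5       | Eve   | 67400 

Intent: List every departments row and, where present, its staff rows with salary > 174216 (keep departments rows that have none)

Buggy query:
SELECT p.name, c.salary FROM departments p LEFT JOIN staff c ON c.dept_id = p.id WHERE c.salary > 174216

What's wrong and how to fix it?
Bug: Filtering c.salary in WHERE discards the NULL rows produced by LEFT JOIN, turning it into an inner join

Fix: Put 'c.salary > 174216' in the JOIN's ON clause instead of WHERE

Corrected query:
SELECT p.name, c.salary FROM departments p LEFT JOIN staff c ON c.dept_id = p.id AND c.salary > 174216

Result:
name        | salary
------------+-------
Finance     | NULL  
Sales       | NULL  
Engineering | NULL  
Marketing   | NULL  
HR          | NULL  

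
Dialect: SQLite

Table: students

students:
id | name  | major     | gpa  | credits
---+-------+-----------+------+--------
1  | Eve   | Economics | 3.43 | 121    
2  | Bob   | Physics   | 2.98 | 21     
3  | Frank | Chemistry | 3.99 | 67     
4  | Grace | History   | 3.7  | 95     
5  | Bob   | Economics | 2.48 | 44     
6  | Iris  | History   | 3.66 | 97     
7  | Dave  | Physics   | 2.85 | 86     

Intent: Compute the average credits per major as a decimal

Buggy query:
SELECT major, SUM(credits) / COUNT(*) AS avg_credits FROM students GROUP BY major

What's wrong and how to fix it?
Bug: Both operands are integers, so '/' performs integer division and truncates

Fix: Cast one side to REAL so the division keeps the fractional part

Corrected query:
SELECT major, SUM(credits) * 1.0 / COUNT(*) AS avg_credits FROM students GROUP BY major

Result:
major     | avg_credits
----------+------------
Chemistry | 67         
Economics | 82.5       
History   | 96         
Physics   | 53.5       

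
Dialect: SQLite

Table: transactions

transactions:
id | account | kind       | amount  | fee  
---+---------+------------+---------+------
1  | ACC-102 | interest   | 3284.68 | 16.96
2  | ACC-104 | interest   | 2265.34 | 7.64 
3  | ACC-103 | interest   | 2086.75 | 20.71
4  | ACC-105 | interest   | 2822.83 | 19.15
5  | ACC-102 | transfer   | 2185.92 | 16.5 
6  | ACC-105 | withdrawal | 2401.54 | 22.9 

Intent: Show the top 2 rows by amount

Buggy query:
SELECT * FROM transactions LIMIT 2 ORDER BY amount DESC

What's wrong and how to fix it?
Bug: ORDER BY cannot follow LIMIT; LIMIT is the final clause

Fix: Swap the clauses: ORDER BY first, then LIMIT

Corrected query:
SELECT * FROM transactions ORDER BY amount DESC LIMIT 2

Result:
id | account | kind     | amount  | fee  
---+---------+----------+---------+------
1  | ACC-102 | interest | 3284.68 | 16.96
4  | ACC-105 | interest | 2822.83 | 19.15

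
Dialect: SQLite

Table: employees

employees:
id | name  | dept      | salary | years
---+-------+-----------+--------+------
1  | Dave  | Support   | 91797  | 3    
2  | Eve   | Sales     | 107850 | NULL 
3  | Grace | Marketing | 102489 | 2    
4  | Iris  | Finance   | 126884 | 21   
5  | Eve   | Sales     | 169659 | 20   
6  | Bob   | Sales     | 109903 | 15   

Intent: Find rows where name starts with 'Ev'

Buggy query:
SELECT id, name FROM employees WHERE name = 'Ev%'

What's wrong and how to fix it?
Bug: '=' compares the literal string including the % character; pattern matching needs LIKE

Fix: Replace '=' with LIKE so 'Ev%' is treated as a pattern

Corrected query:
SELECT id, name FROM employees WHERE name LIKE 'Ev%'

Result:
id | name
---+-----
2  | Eve 
5  | Eve 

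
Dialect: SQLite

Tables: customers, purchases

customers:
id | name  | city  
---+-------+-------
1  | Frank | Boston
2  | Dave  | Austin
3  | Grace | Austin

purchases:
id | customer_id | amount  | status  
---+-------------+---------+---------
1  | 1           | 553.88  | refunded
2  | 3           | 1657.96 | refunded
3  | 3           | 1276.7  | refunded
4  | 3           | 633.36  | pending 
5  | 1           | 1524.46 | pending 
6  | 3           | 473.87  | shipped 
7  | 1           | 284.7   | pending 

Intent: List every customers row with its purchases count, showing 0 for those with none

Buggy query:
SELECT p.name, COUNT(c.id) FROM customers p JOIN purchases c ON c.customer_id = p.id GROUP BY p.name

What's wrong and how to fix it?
Bug: An inner join excludes parents with zero children

Fix: Switch to LEFT JOIN to retain unmatched parent rows

Corrected query:
SELECT p.name, COUNT(c.id) FROM customers p LEFT JOIN purchases c ON c.customer_id = p.id GROUP BY p.name

Result:
name  | COUNT(c.id)
------+------------
Dave  | 0          
Frank | 3          
Grace | 4          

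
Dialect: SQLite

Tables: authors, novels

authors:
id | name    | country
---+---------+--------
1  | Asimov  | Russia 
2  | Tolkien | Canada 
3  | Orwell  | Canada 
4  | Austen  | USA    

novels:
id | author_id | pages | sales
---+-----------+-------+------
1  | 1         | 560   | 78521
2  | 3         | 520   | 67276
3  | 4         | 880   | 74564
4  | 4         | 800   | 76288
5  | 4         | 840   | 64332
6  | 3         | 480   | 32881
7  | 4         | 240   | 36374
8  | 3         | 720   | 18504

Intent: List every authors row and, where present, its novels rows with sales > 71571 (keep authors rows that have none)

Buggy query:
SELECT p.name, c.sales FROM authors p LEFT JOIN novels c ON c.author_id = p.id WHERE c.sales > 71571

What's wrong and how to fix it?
Bug: A WHERE condition on the right-hand table after LEFT JOIN drops unmatched parents

Fix: Put 'c.sales > 71571' in the JOIN's ON clause instead of WHERE

Corrected query:
SELECT p.name, c.sales FROM authors p LEFT JOIN novels c ON c.author_id = p.id AND c.sales > 71571

Result:
name    | sales
--------+------
Asimov  | 78521
Tolkien | NULL 
Orwell  | NULL 
Austen  | 74564
Austen  | 76288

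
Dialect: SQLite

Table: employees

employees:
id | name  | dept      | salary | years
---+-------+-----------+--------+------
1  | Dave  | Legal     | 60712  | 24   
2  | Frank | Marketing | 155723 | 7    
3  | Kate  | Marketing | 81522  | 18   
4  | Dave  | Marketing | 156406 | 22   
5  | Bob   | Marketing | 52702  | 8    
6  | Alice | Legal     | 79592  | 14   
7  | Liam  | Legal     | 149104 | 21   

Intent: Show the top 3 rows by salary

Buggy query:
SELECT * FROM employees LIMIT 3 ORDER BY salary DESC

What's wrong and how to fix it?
Bug: ORDER BY cannot follow LIMIT; LIMIT is the final clause

Fix: Swap the clauses: ORDER BY first, then LIMIT

Corrected query:
SELECT * FROM employees ORDER BY salary DESC LIMIT 3

Result:
id | name  | dept      | salary | years
---+-------+-----------+--------+------
4  | Dave  | Marketing | 156406 | 22   
2  | Frank | Marketing | 155723 | 7    
7  | Liam  | Legal     | 149104 | 21   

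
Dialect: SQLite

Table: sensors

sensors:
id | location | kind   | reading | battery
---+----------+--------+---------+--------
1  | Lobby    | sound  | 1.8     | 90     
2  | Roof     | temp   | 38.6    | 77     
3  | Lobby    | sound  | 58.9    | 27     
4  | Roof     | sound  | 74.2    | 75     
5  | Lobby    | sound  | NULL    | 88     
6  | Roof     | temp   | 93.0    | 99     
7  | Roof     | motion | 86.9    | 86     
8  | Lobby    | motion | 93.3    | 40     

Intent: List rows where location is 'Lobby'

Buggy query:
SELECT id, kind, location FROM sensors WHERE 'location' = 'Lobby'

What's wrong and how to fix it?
Bug: 'location' in single quotes is a string literal, not the column; the comparison is literal-vs-literal and never true

Fix: Reference the column as location without single quotes

Corrected query:
SELECT id, kind, location FROM sensors WHERE location = 'Lobby'

Result:
id | kind   | location
---+--------+---------
1  | sound  | Lobby   
3  | sound  | Lobby   
5  | sound  | Lobby   
8  | motion | Lobby   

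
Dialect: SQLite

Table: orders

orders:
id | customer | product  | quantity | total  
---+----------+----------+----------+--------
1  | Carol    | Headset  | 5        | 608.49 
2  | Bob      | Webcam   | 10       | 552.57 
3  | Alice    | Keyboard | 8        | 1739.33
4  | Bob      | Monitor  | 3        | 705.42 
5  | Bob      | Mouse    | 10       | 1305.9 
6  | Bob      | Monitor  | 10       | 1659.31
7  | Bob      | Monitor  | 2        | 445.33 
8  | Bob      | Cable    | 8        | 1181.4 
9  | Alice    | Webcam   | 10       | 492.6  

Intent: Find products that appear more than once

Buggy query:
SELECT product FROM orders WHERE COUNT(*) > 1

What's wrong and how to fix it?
Bug: WHERE can't reference COUNT(*); aggregates are computed after WHERE

Fix: GROUP BY product, then filter groups with HAVING COUNT(*) > 1

Corrected query:
SELECT product FROM orders GROUP BY product HAVING COUNT(*) > 1

Result:
product
-------
Monitor
Webcam 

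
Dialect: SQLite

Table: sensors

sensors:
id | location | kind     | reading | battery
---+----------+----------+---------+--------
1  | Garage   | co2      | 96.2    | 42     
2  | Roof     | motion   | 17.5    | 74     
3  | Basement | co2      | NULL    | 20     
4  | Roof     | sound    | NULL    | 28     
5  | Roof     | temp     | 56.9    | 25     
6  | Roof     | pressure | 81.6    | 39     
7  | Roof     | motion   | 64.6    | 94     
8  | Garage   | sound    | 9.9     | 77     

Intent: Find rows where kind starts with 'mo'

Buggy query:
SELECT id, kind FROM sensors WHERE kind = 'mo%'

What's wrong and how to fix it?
Bug: '=' compares the literal string including the % character; pattern matching needs LIKE

Fix: Use LIKE for wildcard pattern matching

Corrected query:
SELECT id, kind FROM sensors WHERE kind LIKE 'mo%'

Result:
id | kind  
---+-------
2  | motion
7  | motion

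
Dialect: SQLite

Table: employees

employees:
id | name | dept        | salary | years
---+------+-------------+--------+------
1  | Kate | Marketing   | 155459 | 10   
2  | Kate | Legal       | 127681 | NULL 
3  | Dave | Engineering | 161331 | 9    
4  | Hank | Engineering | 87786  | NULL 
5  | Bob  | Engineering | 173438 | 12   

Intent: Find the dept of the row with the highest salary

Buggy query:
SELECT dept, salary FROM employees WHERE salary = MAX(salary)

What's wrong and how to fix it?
Bug: WHERE is evaluated per row; an aggregate over the whole table isn't defined there

Fix: Use a subquery: WHERE salary = (SELECT MAX(salary) FROM employees)

Corrected query:
SELECT dept, salary FROM employees WHERE salary = (SELECT MAX(salary) FROM employees)

Result:
dept        | salary
------------+-------
Engineering | 173438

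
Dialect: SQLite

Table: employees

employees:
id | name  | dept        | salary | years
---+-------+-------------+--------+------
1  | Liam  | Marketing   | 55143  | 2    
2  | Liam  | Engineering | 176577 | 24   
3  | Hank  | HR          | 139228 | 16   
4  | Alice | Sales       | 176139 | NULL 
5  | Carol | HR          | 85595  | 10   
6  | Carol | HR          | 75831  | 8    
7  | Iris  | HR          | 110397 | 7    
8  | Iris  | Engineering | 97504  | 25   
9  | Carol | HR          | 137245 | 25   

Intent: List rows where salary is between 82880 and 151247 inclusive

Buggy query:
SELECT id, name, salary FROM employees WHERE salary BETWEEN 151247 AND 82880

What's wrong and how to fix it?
Bug: BETWEEN expects the lower bound first; with 151247 AND 82880 the range is empty

Fix: Swap the bounds so the smaller value comes first

Corrected query:
SELECT id, name, salary FROM employees WHERE salary BETWEEN 82880 AND 151247

Result:
id | name  | salary
---+-------+-------
3  | Hank  | 139228
5  | Carol | 85595 
7  | Iris  | 110397
8  | Iris  | 97504 
9  | Carol | 137245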